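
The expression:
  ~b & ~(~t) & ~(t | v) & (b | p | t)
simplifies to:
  False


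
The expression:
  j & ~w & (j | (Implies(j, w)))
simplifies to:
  j & ~w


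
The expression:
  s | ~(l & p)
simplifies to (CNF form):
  s | ~l | ~p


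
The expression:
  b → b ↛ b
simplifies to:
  ¬b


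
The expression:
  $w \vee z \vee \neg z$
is always true.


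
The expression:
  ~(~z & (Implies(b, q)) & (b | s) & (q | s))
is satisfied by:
  {z: True, s: False, q: False, b: False}
  {b: True, z: True, s: False, q: False}
  {z: True, q: True, s: False, b: False}
  {b: True, z: True, q: True, s: False}
  {z: True, s: True, q: False, b: False}
  {z: True, b: True, s: True, q: False}
  {z: True, q: True, s: True, b: False}
  {b: True, z: True, q: True, s: True}
  {b: False, s: False, q: False, z: False}
  {b: True, s: False, q: False, z: False}
  {q: True, b: False, s: False, z: False}
  {b: True, s: True, q: False, z: False}


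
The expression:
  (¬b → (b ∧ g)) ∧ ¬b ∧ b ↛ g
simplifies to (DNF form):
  False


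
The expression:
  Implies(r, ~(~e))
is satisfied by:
  {e: True, r: False}
  {r: False, e: False}
  {r: True, e: True}


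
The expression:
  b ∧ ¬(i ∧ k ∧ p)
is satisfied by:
  {b: True, p: False, k: False, i: False}
  {b: True, i: True, p: False, k: False}
  {b: True, k: True, p: False, i: False}
  {b: True, i: True, k: True, p: False}
  {b: True, p: True, k: False, i: False}
  {b: True, i: True, p: True, k: False}
  {b: True, k: True, p: True, i: False}


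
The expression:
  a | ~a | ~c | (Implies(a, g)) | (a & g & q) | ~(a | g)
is always true.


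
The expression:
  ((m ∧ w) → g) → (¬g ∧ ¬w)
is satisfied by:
  {m: True, g: False, w: False}
  {g: False, w: False, m: False}
  {m: True, w: True, g: False}


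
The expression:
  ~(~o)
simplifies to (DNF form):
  o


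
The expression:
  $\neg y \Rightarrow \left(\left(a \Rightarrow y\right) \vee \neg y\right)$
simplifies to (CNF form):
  $\text{True}$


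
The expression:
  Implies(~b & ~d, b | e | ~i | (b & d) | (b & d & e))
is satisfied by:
  {b: True, d: True, e: True, i: False}
  {b: True, d: True, e: False, i: False}
  {b: True, e: True, d: False, i: False}
  {b: True, e: False, d: False, i: False}
  {d: True, e: True, b: False, i: False}
  {d: True, b: False, e: False, i: False}
  {d: False, e: True, b: False, i: False}
  {d: False, b: False, e: False, i: False}
  {b: True, i: True, d: True, e: True}
  {b: True, i: True, d: True, e: False}
  {b: True, i: True, e: True, d: False}
  {b: True, i: True, e: False, d: False}
  {i: True, d: True, e: True, b: False}
  {i: True, d: True, e: False, b: False}
  {i: True, e: True, d: False, b: False}


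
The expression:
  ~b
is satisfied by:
  {b: False}


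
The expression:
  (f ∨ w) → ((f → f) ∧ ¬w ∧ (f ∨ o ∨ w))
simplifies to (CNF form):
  ¬w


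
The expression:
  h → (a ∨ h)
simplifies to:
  True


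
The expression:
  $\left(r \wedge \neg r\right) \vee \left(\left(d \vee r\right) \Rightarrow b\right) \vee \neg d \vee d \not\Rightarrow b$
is always true.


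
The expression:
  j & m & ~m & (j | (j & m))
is never true.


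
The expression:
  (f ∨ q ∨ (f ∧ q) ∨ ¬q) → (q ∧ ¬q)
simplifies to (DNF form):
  False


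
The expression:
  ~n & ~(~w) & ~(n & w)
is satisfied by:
  {w: True, n: False}


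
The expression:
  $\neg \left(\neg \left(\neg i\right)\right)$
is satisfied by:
  {i: False}


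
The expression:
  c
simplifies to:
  c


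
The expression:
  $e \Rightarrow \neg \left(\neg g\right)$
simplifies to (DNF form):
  $g \vee \neg e$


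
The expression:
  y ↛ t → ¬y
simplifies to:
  t ∨ ¬y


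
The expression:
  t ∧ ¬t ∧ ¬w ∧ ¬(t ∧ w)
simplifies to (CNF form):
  False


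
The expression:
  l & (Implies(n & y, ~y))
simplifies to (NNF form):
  l & (~n | ~y)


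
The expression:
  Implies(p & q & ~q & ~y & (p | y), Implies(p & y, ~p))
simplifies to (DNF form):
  True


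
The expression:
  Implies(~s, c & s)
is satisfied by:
  {s: True}


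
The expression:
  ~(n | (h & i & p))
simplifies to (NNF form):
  ~n & (~h | ~i | ~p)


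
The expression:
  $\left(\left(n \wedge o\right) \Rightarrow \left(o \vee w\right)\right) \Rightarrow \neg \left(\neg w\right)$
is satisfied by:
  {w: True}


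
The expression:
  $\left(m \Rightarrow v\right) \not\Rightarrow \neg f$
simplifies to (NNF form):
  $f \wedge \left(v \vee \neg m\right)$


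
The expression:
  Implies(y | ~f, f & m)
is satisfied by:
  {m: True, f: True, y: False}
  {f: True, y: False, m: False}
  {y: True, m: True, f: True}


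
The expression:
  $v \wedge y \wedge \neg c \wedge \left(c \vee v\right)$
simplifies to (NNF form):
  $v \wedge y \wedge \neg c$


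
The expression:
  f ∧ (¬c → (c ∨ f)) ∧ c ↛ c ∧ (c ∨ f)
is never true.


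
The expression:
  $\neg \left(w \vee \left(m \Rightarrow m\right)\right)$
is never true.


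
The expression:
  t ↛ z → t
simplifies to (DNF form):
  True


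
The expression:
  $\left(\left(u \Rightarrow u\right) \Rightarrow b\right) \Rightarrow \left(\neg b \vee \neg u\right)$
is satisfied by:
  {u: False, b: False}
  {b: True, u: False}
  {u: True, b: False}


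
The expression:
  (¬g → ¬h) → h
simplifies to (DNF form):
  h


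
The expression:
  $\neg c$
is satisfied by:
  {c: False}


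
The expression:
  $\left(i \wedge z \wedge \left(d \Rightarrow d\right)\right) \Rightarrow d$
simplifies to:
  $d \vee \neg i \vee \neg z$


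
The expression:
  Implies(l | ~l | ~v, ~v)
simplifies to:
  ~v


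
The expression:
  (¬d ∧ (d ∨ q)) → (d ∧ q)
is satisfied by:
  {d: True, q: False}
  {q: False, d: False}
  {q: True, d: True}


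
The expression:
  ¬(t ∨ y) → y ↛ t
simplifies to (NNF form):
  t ∨ y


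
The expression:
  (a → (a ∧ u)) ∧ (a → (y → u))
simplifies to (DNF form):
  u ∨ ¬a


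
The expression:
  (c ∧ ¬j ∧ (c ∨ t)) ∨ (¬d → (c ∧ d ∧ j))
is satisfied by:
  {d: True, c: True, j: False}
  {d: True, j: False, c: False}
  {d: True, c: True, j: True}
  {d: True, j: True, c: False}
  {c: True, j: False, d: False}


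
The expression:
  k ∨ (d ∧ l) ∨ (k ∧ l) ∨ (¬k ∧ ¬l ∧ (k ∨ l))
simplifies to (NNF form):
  k ∨ (d ∧ l)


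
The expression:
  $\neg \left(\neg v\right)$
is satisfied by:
  {v: True}


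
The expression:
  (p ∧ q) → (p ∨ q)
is always true.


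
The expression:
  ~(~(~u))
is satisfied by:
  {u: False}


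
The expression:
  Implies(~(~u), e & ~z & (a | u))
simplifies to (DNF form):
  ~u | (e & ~z)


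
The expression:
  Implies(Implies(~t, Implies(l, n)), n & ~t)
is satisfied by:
  {n: True, l: True, t: False}
  {n: True, t: False, l: False}
  {l: True, t: False, n: False}


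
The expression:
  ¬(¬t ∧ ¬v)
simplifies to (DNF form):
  t ∨ v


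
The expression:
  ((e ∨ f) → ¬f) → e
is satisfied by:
  {e: True, f: True}
  {e: True, f: False}
  {f: True, e: False}


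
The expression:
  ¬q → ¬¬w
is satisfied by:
  {q: True, w: True}
  {q: True, w: False}
  {w: True, q: False}


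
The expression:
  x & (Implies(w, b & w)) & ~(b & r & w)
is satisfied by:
  {b: True, x: True, w: False, r: False}
  {x: True, r: False, b: False, w: False}
  {r: True, b: True, x: True, w: False}
  {r: True, x: True, b: False, w: False}
  {w: True, b: True, x: True, r: False}


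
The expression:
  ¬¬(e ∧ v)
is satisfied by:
  {e: True, v: True}


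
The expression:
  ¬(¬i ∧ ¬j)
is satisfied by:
  {i: True, j: True}
  {i: True, j: False}
  {j: True, i: False}


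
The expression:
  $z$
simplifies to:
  $z$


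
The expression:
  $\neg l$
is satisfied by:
  {l: False}


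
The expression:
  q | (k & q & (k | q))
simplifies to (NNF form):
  q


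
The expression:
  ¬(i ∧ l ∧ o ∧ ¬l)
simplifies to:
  True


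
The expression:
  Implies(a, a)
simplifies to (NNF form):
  True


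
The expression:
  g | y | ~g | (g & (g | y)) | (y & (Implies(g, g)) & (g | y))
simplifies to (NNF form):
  True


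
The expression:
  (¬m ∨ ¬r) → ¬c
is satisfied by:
  {m: True, r: True, c: False}
  {m: True, r: False, c: False}
  {r: True, m: False, c: False}
  {m: False, r: False, c: False}
  {m: True, c: True, r: True}


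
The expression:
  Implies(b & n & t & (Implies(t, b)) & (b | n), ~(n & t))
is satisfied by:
  {t: False, n: False, b: False}
  {b: True, t: False, n: False}
  {n: True, t: False, b: False}
  {b: True, n: True, t: False}
  {t: True, b: False, n: False}
  {b: True, t: True, n: False}
  {n: True, t: True, b: False}


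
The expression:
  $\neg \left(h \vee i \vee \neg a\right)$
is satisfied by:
  {a: True, i: False, h: False}


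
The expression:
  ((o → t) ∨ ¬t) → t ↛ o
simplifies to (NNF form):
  t ∧ ¬o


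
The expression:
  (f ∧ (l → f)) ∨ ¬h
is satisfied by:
  {f: True, h: False}
  {h: False, f: False}
  {h: True, f: True}


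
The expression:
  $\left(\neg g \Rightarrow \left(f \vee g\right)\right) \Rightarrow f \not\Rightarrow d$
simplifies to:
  $\left(f \wedge \neg d\right) \vee \left(\neg f \wedge \neg g\right)$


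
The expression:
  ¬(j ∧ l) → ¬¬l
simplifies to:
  l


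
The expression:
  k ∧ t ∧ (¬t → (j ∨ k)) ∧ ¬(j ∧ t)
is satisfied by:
  {t: True, k: True, j: False}


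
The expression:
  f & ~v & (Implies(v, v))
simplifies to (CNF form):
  f & ~v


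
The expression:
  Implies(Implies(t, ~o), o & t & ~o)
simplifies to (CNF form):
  o & t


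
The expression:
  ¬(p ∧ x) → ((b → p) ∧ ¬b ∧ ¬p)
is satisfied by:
  {x: True, p: False, b: False}
  {p: False, b: False, x: False}
  {x: True, p: True, b: False}
  {x: True, b: True, p: True}


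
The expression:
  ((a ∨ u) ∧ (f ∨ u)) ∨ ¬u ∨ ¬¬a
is always true.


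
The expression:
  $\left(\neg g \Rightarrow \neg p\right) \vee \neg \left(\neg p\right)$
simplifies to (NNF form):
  $\text{True}$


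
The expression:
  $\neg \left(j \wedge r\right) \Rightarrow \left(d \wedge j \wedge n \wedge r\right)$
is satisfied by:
  {r: True, j: True}


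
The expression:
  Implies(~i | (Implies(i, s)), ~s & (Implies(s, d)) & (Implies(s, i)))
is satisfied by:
  {s: False}


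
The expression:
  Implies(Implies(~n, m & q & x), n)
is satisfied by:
  {n: True, m: False, q: False, x: False}
  {n: False, m: False, q: False, x: False}
  {n: True, x: True, m: False, q: False}
  {x: True, n: False, m: False, q: False}
  {n: True, q: True, x: False, m: False}
  {q: True, x: False, m: False, n: False}
  {n: True, x: True, q: True, m: False}
  {x: True, q: True, n: False, m: False}
  {n: True, m: True, x: False, q: False}
  {m: True, x: False, q: False, n: False}
  {n: True, x: True, m: True, q: False}
  {x: True, m: True, n: False, q: False}
  {n: True, q: True, m: True, x: False}
  {q: True, m: True, x: False, n: False}
  {n: True, x: True, q: True, m: True}


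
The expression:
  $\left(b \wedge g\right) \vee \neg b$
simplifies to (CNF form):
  $g \vee \neg b$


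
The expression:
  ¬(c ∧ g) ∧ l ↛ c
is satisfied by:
  {l: True, c: False}


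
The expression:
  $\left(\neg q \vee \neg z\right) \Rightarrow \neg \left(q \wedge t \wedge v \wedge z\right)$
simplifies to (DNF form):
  $\text{True}$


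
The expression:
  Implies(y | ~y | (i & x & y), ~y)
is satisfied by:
  {y: False}


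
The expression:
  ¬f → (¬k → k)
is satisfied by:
  {k: True, f: True}
  {k: True, f: False}
  {f: True, k: False}


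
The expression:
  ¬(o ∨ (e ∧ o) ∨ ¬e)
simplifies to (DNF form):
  e ∧ ¬o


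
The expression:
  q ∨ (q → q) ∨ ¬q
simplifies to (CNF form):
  True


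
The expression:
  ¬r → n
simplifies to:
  n ∨ r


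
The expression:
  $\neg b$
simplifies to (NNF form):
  $\neg b$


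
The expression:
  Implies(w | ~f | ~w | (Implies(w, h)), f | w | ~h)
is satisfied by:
  {w: True, f: True, h: False}
  {w: True, f: False, h: False}
  {f: True, w: False, h: False}
  {w: False, f: False, h: False}
  {h: True, w: True, f: True}
  {h: True, w: True, f: False}
  {h: True, f: True, w: False}


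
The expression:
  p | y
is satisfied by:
  {y: True, p: True}
  {y: True, p: False}
  {p: True, y: False}


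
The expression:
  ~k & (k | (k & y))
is never true.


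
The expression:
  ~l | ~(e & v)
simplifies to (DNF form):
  ~e | ~l | ~v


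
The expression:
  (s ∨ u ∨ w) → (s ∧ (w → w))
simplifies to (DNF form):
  s ∨ (¬u ∧ ¬w)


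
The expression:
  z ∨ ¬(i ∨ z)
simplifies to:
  z ∨ ¬i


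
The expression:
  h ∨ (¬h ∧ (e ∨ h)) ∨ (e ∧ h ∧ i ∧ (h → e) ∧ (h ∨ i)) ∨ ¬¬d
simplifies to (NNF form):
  d ∨ e ∨ h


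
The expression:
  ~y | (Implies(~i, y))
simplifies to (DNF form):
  True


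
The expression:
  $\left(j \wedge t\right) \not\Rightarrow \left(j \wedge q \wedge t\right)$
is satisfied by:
  {t: True, j: True, q: False}


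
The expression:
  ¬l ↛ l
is always true.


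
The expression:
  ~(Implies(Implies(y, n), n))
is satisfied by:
  {n: False, y: False}


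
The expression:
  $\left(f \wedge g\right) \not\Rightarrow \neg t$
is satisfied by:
  {t: True, g: True, f: True}


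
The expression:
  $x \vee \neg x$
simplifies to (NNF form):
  $\text{True}$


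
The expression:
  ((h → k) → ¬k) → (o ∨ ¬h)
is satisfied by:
  {k: True, o: True, h: False}
  {k: True, h: False, o: False}
  {o: True, h: False, k: False}
  {o: False, h: False, k: False}
  {k: True, o: True, h: True}
  {k: True, h: True, o: False}
  {o: True, h: True, k: False}


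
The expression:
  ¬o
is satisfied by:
  {o: False}


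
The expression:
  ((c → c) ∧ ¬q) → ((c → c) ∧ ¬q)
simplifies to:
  True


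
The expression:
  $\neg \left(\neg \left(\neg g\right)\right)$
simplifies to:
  $\neg g$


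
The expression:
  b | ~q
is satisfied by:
  {b: True, q: False}
  {q: False, b: False}
  {q: True, b: True}


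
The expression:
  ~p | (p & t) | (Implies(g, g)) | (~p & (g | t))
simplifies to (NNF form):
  True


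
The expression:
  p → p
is always true.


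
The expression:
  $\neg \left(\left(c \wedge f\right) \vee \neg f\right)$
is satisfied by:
  {f: True, c: False}


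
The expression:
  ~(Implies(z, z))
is never true.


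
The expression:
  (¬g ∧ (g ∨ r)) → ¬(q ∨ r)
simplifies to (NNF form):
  g ∨ ¬r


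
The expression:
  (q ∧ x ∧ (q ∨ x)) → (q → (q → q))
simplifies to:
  True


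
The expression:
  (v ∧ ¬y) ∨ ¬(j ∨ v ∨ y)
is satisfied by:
  {v: True, y: False, j: False}
  {y: False, j: False, v: False}
  {j: True, v: True, y: False}


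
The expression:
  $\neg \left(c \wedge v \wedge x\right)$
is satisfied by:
  {v: False, x: False, c: False}
  {c: True, v: False, x: False}
  {x: True, v: False, c: False}
  {c: True, x: True, v: False}
  {v: True, c: False, x: False}
  {c: True, v: True, x: False}
  {x: True, v: True, c: False}


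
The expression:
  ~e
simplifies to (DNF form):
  ~e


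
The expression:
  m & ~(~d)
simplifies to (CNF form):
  d & m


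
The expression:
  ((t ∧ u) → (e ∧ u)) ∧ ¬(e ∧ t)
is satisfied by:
  {e: False, t: False, u: False}
  {u: True, e: False, t: False}
  {e: True, u: False, t: False}
  {u: True, e: True, t: False}
  {t: True, u: False, e: False}


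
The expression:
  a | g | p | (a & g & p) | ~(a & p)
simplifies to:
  True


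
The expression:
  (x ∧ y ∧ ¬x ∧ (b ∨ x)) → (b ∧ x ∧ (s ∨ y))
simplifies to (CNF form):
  True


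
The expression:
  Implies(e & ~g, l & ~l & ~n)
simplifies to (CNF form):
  g | ~e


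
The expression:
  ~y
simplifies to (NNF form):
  ~y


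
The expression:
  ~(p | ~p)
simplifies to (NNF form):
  False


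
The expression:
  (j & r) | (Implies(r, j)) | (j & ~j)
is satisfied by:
  {j: True, r: False}
  {r: False, j: False}
  {r: True, j: True}


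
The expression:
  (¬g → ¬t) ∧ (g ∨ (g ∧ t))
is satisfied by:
  {g: True}


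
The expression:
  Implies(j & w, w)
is always true.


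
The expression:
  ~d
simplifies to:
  ~d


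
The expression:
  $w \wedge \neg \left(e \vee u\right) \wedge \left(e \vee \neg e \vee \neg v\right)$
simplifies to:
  $w \wedge \neg e \wedge \neg u$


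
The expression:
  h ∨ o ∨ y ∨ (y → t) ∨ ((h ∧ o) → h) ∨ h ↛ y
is always true.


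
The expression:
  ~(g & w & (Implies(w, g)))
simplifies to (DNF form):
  ~g | ~w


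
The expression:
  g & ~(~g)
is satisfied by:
  {g: True}


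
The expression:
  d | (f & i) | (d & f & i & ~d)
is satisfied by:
  {i: True, d: True, f: True}
  {i: True, d: True, f: False}
  {d: True, f: True, i: False}
  {d: True, f: False, i: False}
  {i: True, f: True, d: False}


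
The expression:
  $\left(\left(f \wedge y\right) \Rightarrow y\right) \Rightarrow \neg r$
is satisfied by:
  {r: False}


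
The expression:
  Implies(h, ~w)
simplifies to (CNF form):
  ~h | ~w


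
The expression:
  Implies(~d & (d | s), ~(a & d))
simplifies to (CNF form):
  True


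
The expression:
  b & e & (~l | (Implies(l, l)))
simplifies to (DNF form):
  b & e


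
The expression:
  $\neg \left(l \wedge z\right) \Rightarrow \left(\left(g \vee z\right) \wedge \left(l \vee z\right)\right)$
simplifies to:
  $z \vee \left(g \wedge l\right)$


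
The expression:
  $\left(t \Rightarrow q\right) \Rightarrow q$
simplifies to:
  $q \vee t$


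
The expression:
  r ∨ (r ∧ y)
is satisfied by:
  {r: True}


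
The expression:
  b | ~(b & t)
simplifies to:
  True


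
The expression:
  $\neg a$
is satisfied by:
  {a: False}


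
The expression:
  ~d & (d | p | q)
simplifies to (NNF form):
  ~d & (p | q)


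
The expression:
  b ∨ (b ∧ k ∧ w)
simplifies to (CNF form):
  b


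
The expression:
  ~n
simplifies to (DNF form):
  ~n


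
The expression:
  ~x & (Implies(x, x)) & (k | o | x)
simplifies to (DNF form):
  (k & ~x) | (o & ~x)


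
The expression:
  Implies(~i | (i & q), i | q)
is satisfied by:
  {i: True, q: True}
  {i: True, q: False}
  {q: True, i: False}


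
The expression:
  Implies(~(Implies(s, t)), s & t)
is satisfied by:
  {t: True, s: False}
  {s: False, t: False}
  {s: True, t: True}


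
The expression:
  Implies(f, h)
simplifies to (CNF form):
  h | ~f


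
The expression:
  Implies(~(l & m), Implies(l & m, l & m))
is always true.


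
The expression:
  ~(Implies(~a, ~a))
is never true.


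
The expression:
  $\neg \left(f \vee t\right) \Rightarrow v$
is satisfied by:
  {t: True, v: True, f: True}
  {t: True, v: True, f: False}
  {t: True, f: True, v: False}
  {t: True, f: False, v: False}
  {v: True, f: True, t: False}
  {v: True, f: False, t: False}
  {f: True, v: False, t: False}


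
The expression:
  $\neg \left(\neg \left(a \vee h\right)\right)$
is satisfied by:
  {a: True, h: True}
  {a: True, h: False}
  {h: True, a: False}


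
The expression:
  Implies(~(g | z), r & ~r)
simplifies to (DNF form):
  g | z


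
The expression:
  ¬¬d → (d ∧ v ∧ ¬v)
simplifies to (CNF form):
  ¬d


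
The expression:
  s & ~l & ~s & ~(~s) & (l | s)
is never true.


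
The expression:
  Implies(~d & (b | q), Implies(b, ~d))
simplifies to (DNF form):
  True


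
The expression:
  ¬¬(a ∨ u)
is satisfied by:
  {a: True, u: True}
  {a: True, u: False}
  {u: True, a: False}


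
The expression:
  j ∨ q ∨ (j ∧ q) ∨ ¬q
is always true.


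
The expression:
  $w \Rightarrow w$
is always true.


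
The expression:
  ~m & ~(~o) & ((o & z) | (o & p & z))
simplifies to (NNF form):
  o & z & ~m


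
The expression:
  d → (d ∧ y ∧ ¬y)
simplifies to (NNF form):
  ¬d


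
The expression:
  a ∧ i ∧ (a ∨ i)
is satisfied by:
  {a: True, i: True}


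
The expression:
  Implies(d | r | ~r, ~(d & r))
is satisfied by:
  {d: False, r: False}
  {r: True, d: False}
  {d: True, r: False}


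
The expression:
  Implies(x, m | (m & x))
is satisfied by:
  {m: True, x: False}
  {x: False, m: False}
  {x: True, m: True}


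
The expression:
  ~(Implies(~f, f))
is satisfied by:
  {f: False}


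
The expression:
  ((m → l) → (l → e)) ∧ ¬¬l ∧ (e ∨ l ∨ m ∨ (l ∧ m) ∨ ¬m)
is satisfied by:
  {e: True, l: True}


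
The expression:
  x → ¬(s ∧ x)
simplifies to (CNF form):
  ¬s ∨ ¬x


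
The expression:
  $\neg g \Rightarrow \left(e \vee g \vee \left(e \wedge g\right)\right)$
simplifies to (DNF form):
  $e \vee g$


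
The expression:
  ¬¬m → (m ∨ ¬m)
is always true.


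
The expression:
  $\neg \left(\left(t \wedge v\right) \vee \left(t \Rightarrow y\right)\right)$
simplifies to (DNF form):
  $t \wedge \neg v \wedge \neg y$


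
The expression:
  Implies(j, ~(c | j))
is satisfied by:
  {j: False}


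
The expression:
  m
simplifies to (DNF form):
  m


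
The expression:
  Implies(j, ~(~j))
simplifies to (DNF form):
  True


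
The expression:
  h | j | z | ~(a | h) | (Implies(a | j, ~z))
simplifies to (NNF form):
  True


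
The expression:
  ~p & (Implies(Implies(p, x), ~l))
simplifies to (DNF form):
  ~l & ~p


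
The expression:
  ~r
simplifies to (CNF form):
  ~r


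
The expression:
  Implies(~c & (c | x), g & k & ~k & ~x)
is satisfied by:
  {c: True, x: False}
  {x: False, c: False}
  {x: True, c: True}


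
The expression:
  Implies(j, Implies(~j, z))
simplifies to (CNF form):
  True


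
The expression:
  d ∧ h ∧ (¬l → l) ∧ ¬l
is never true.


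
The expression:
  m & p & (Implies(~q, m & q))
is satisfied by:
  {m: True, p: True, q: True}


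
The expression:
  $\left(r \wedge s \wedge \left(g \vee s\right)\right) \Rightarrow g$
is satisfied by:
  {g: True, s: False, r: False}
  {s: False, r: False, g: False}
  {r: True, g: True, s: False}
  {r: True, s: False, g: False}
  {g: True, s: True, r: False}
  {s: True, g: False, r: False}
  {r: True, s: True, g: True}


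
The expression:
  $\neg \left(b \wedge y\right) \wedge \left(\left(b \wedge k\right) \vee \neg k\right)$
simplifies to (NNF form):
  $\left(b \wedge \neg y\right) \vee \left(\neg b \wedge \neg k\right)$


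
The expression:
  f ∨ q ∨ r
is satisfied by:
  {r: True, q: True, f: True}
  {r: True, q: True, f: False}
  {r: True, f: True, q: False}
  {r: True, f: False, q: False}
  {q: True, f: True, r: False}
  {q: True, f: False, r: False}
  {f: True, q: False, r: False}


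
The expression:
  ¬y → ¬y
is always true.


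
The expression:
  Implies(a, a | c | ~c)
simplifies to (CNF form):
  True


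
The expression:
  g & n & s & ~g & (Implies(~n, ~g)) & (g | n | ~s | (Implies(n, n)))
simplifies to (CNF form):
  False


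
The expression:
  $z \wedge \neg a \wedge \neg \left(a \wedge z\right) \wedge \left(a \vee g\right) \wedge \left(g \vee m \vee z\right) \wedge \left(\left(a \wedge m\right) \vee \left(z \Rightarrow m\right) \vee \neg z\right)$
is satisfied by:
  {m: True, g: True, z: True, a: False}


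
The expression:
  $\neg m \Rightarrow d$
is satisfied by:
  {d: True, m: True}
  {d: True, m: False}
  {m: True, d: False}


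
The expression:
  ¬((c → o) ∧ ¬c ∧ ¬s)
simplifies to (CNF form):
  c ∨ s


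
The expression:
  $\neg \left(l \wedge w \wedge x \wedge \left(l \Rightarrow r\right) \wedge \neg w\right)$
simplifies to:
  $\text{True}$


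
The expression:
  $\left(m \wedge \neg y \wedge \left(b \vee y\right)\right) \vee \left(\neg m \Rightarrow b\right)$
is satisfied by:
  {b: True, m: True}
  {b: True, m: False}
  {m: True, b: False}


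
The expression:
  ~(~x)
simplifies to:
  x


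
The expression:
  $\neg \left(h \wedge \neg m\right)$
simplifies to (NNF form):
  $m \vee \neg h$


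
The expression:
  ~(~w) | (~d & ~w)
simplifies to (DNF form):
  w | ~d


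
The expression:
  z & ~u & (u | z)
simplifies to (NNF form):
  z & ~u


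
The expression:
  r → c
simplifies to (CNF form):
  c ∨ ¬r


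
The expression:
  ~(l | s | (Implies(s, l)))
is never true.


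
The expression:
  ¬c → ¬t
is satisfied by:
  {c: True, t: False}
  {t: False, c: False}
  {t: True, c: True}


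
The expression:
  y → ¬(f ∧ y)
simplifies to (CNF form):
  ¬f ∨ ¬y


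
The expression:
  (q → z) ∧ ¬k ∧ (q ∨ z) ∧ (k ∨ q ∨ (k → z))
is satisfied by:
  {z: True, k: False}


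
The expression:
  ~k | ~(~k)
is always true.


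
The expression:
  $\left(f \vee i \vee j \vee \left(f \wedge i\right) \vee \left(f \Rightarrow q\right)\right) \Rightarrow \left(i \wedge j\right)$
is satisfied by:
  {i: True, j: True}


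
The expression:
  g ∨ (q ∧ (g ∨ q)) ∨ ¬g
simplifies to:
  True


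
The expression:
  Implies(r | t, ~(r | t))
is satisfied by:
  {r: False, t: False}


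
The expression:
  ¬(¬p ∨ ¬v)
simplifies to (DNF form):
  p ∧ v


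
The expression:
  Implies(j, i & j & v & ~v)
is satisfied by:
  {j: False}


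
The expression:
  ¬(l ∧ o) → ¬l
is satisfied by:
  {o: True, l: False}
  {l: False, o: False}
  {l: True, o: True}


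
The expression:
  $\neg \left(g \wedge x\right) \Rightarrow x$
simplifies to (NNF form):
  $x$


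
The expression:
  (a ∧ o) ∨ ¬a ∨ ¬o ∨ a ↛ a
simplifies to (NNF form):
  True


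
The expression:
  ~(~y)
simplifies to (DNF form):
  y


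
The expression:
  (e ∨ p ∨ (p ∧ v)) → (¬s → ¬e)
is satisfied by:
  {s: True, e: False}
  {e: False, s: False}
  {e: True, s: True}


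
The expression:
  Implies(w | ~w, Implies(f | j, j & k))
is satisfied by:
  {k: True, j: False, f: False}
  {k: False, j: False, f: False}
  {j: True, k: True, f: False}
  {f: True, j: True, k: True}


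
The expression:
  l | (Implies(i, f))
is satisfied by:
  {l: True, f: True, i: False}
  {l: True, f: False, i: False}
  {f: True, l: False, i: False}
  {l: False, f: False, i: False}
  {i: True, l: True, f: True}
  {i: True, l: True, f: False}
  {i: True, f: True, l: False}


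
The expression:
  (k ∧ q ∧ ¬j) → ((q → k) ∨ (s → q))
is always true.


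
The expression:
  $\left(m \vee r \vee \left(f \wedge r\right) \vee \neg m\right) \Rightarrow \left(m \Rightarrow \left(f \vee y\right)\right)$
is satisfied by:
  {y: True, f: True, m: False}
  {y: True, f: False, m: False}
  {f: True, y: False, m: False}
  {y: False, f: False, m: False}
  {y: True, m: True, f: True}
  {y: True, m: True, f: False}
  {m: True, f: True, y: False}


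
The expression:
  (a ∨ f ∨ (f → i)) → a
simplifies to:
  a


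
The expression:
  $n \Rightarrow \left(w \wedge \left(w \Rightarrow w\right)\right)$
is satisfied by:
  {w: True, n: False}
  {n: False, w: False}
  {n: True, w: True}


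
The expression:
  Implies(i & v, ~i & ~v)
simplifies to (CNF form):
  ~i | ~v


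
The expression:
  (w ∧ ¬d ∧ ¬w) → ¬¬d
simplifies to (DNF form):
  True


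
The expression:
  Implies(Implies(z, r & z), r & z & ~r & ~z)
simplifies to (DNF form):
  z & ~r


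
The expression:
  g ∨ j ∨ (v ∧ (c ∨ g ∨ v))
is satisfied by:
  {g: True, v: True, j: True}
  {g: True, v: True, j: False}
  {g: True, j: True, v: False}
  {g: True, j: False, v: False}
  {v: True, j: True, g: False}
  {v: True, j: False, g: False}
  {j: True, v: False, g: False}


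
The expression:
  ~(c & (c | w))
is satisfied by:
  {c: False}


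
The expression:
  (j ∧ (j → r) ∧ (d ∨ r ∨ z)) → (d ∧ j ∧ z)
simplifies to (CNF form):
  (d ∨ ¬j ∨ ¬r) ∧ (z ∨ ¬j ∨ ¬r)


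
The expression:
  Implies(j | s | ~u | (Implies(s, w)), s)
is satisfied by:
  {s: True}


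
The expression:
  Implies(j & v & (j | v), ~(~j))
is always true.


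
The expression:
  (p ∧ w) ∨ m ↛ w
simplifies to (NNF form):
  (m ∧ ¬w) ∨ (p ∧ w)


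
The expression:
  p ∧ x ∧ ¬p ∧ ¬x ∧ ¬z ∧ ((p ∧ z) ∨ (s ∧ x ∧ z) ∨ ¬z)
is never true.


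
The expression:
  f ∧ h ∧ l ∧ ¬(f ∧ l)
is never true.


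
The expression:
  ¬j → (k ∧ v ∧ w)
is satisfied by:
  {v: True, j: True, k: True, w: True}
  {v: True, j: True, k: True, w: False}
  {v: True, j: True, w: True, k: False}
  {v: True, j: True, w: False, k: False}
  {j: True, k: True, w: True, v: False}
  {j: True, k: True, w: False, v: False}
  {j: True, k: False, w: True, v: False}
  {j: True, k: False, w: False, v: False}
  {v: True, k: True, w: True, j: False}


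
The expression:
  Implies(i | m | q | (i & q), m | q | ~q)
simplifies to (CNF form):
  True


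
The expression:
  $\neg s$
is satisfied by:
  {s: False}


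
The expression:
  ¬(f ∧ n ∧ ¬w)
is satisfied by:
  {w: True, n: False, f: False}
  {w: False, n: False, f: False}
  {f: True, w: True, n: False}
  {f: True, w: False, n: False}
  {n: True, w: True, f: False}
  {n: True, w: False, f: False}
  {n: True, f: True, w: True}


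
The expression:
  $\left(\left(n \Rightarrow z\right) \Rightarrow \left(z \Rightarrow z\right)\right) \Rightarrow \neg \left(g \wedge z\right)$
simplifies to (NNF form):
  $\neg g \vee \neg z$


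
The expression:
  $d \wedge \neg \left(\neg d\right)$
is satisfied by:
  {d: True}


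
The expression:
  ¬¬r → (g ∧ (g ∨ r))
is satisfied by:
  {g: True, r: False}
  {r: False, g: False}
  {r: True, g: True}


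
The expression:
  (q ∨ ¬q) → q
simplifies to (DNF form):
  q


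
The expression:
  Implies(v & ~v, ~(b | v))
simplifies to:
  True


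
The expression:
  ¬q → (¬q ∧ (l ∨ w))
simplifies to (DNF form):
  l ∨ q ∨ w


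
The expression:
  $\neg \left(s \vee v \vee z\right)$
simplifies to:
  $\neg s \wedge \neg v \wedge \neg z$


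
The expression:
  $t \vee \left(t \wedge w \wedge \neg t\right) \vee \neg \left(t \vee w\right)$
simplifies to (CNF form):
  $t \vee \neg w$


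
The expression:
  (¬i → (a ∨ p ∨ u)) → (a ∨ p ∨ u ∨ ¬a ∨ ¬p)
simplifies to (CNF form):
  True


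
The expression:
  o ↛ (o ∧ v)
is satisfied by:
  {o: True, v: False}


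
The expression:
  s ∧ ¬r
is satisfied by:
  {s: True, r: False}


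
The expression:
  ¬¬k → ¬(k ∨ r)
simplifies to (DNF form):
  ¬k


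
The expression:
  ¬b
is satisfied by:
  {b: False}


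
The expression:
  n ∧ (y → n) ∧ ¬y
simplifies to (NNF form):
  n ∧ ¬y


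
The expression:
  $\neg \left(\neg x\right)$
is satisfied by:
  {x: True}


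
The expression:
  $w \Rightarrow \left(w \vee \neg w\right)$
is always true.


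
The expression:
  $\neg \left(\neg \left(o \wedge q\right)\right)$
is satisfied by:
  {o: True, q: True}


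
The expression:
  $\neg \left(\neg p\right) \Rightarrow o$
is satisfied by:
  {o: True, p: False}
  {p: False, o: False}
  {p: True, o: True}


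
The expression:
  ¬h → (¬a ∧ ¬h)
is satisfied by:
  {h: True, a: False}
  {a: False, h: False}
  {a: True, h: True}


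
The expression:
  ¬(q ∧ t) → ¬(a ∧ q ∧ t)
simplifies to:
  True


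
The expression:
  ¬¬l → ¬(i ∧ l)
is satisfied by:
  {l: False, i: False}
  {i: True, l: False}
  {l: True, i: False}


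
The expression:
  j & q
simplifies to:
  j & q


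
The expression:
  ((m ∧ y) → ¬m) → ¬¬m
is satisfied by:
  {m: True}


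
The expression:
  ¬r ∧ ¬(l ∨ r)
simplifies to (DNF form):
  ¬l ∧ ¬r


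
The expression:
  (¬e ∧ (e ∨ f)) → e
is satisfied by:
  {e: True, f: False}
  {f: False, e: False}
  {f: True, e: True}


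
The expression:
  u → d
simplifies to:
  d ∨ ¬u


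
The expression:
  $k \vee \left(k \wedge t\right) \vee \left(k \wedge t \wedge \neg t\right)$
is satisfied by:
  {k: True}


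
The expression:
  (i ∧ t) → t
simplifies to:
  True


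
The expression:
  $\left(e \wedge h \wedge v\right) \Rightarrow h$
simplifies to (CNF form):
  $\text{True}$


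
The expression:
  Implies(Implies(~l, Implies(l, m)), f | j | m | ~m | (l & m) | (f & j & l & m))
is always true.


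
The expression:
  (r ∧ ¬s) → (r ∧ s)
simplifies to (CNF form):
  s ∨ ¬r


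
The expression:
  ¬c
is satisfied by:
  {c: False}


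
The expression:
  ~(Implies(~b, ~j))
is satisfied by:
  {j: True, b: False}


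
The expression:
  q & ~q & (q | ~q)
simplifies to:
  False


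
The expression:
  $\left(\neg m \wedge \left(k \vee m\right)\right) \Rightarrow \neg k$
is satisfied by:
  {m: True, k: False}
  {k: False, m: False}
  {k: True, m: True}


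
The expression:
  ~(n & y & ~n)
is always true.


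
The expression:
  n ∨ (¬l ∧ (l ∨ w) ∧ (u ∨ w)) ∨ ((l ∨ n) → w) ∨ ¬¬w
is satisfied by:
  {n: True, w: True, l: False}
  {n: True, l: False, w: False}
  {w: True, l: False, n: False}
  {w: False, l: False, n: False}
  {n: True, w: True, l: True}
  {n: True, l: True, w: False}
  {w: True, l: True, n: False}


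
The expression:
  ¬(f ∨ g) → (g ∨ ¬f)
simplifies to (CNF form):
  True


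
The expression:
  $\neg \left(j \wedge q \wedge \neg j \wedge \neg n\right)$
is always true.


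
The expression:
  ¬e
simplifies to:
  ¬e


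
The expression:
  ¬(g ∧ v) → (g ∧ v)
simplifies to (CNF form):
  g ∧ v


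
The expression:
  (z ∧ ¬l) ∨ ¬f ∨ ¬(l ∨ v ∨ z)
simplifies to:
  (z ∧ ¬l) ∨ (¬l ∧ ¬v) ∨ ¬f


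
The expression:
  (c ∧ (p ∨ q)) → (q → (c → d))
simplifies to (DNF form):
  d ∨ ¬c ∨ ¬q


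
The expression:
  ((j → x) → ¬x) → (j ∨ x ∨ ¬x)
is always true.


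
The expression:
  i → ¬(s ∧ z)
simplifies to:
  ¬i ∨ ¬s ∨ ¬z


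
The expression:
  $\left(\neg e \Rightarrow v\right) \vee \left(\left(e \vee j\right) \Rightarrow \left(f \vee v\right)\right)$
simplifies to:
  $e \vee f \vee v \vee \neg j$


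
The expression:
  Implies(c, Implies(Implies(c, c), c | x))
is always true.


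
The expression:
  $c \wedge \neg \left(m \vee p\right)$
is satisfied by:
  {c: True, p: False, m: False}


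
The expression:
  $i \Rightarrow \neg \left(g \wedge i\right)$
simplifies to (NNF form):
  $\neg g \vee \neg i$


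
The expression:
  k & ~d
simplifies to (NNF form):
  k & ~d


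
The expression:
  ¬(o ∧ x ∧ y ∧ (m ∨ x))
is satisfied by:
  {o: False, y: False, x: False}
  {x: True, o: False, y: False}
  {y: True, o: False, x: False}
  {x: True, y: True, o: False}
  {o: True, x: False, y: False}
  {x: True, o: True, y: False}
  {y: True, o: True, x: False}


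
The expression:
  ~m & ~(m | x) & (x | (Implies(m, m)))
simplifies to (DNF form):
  ~m & ~x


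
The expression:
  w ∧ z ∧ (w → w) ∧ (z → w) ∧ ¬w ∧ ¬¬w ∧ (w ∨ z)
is never true.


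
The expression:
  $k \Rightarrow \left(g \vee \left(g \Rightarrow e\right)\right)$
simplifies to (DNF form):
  $\text{True}$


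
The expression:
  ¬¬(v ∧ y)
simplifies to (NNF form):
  v ∧ y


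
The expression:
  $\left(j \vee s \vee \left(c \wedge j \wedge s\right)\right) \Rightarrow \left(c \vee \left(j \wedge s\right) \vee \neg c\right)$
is always true.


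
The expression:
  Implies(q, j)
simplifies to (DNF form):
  j | ~q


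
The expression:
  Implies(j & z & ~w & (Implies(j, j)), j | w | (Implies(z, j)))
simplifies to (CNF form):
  True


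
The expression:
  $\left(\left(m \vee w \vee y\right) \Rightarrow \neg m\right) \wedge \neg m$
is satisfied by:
  {m: False}


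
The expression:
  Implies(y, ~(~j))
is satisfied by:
  {j: True, y: False}
  {y: False, j: False}
  {y: True, j: True}


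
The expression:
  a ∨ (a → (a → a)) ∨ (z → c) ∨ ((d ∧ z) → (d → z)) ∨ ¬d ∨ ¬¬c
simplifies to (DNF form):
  True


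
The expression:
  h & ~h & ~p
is never true.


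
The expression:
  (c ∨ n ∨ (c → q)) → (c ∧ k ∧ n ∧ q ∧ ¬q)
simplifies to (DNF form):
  False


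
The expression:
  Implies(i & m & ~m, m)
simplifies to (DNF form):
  True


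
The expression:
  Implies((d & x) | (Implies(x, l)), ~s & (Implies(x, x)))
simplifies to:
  ~s | (x & ~d & ~l)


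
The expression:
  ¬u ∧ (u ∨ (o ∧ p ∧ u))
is never true.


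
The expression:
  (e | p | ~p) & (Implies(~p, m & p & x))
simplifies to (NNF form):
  p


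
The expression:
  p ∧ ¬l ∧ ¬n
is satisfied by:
  {p: True, n: False, l: False}


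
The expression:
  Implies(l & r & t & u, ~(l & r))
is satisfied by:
  {l: False, u: False, t: False, r: False}
  {r: True, l: False, u: False, t: False}
  {t: True, l: False, u: False, r: False}
  {r: True, t: True, l: False, u: False}
  {u: True, r: False, l: False, t: False}
  {r: True, u: True, l: False, t: False}
  {t: True, u: True, r: False, l: False}
  {r: True, t: True, u: True, l: False}
  {l: True, t: False, u: False, r: False}
  {r: True, l: True, t: False, u: False}
  {t: True, l: True, r: False, u: False}
  {r: True, t: True, l: True, u: False}
  {u: True, l: True, t: False, r: False}
  {r: True, u: True, l: True, t: False}
  {t: True, u: True, l: True, r: False}


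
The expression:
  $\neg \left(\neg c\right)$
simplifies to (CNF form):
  $c$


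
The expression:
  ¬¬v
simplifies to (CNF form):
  v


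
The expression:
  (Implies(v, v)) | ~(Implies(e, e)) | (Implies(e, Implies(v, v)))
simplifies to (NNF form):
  True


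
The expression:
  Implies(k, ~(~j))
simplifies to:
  j | ~k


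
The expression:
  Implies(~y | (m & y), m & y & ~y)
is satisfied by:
  {y: True, m: False}


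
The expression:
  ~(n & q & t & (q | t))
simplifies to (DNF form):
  ~n | ~q | ~t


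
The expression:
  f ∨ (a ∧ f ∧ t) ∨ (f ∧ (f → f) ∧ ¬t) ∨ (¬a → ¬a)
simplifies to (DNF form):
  True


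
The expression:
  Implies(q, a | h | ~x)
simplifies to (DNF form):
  a | h | ~q | ~x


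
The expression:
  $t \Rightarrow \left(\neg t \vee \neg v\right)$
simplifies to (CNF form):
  $\neg t \vee \neg v$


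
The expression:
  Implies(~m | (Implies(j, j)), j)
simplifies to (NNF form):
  j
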